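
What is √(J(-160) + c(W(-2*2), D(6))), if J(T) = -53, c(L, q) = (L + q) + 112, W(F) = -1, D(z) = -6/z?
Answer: √57 ≈ 7.5498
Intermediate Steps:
c(L, q) = 112 + L + q
√(J(-160) + c(W(-2*2), D(6))) = √(-53 + (112 - 1 - 6/6)) = √(-53 + (112 - 1 - 6*⅙)) = √(-53 + (112 - 1 - 1)) = √(-53 + 110) = √57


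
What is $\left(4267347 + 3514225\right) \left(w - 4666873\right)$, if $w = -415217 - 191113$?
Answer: $-41033808815116$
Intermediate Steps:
$w = -606330$
$\left(4267347 + 3514225\right) \left(w - 4666873\right) = \left(4267347 + 3514225\right) \left(-606330 - 4666873\right) = 7781572 \left(-5273203\right) = -41033808815116$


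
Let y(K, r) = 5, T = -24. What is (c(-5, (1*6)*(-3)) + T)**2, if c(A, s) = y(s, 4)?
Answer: 361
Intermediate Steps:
c(A, s) = 5
(c(-5, (1*6)*(-3)) + T)**2 = (5 - 24)**2 = (-19)**2 = 361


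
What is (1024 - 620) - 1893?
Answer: -1489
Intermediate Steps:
(1024 - 620) - 1893 = 404 - 1893 = -1489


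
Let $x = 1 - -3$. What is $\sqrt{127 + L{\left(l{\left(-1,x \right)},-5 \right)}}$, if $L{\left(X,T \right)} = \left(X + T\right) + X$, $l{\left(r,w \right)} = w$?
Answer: $\sqrt{130} \approx 11.402$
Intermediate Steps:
$x = 4$ ($x = 1 + 3 = 4$)
$L{\left(X,T \right)} = T + 2 X$ ($L{\left(X,T \right)} = \left(T + X\right) + X = T + 2 X$)
$\sqrt{127 + L{\left(l{\left(-1,x \right)},-5 \right)}} = \sqrt{127 + \left(-5 + 2 \cdot 4\right)} = \sqrt{127 + \left(-5 + 8\right)} = \sqrt{127 + 3} = \sqrt{130}$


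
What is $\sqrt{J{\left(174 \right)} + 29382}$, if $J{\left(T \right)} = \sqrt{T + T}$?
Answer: $\sqrt{29382 + 2 \sqrt{87}} \approx 171.47$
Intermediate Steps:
$J{\left(T \right)} = \sqrt{2} \sqrt{T}$ ($J{\left(T \right)} = \sqrt{2 T} = \sqrt{2} \sqrt{T}$)
$\sqrt{J{\left(174 \right)} + 29382} = \sqrt{\sqrt{2} \sqrt{174} + 29382} = \sqrt{2 \sqrt{87} + 29382} = \sqrt{29382 + 2 \sqrt{87}}$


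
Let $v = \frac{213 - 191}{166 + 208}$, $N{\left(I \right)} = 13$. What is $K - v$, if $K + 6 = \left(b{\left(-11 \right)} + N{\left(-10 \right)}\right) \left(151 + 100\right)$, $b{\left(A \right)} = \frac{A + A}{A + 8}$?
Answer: $\frac{259978}{51} \approx 5097.6$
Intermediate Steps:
$b{\left(A \right)} = \frac{2 A}{8 + A}$
$v = \frac{1}{17}$ ($v = \frac{22}{374} = 22 \cdot \frac{1}{374} = \frac{1}{17} \approx 0.058824$)
$K = \frac{15293}{3}$ ($K = -6 + \left(2 \left(-11\right) \frac{1}{8 - 11} + 13\right) \left(151 + 100\right) = -6 + \left(2 \left(-11\right) \frac{1}{-3} + 13\right) 251 = -6 + \left(2 \left(-11\right) \left(- \frac{1}{3}\right) + 13\right) 251 = -6 + \left(\frac{22}{3} + 13\right) 251 = -6 + \frac{61}{3} \cdot 251 = -6 + \frac{15311}{3} = \frac{15293}{3} \approx 5097.7$)
$K - v = \frac{15293}{3} - \frac{1}{17} = \frac{259978}{51}$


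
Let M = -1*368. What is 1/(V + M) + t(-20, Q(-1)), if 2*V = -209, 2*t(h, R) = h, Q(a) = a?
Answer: -9452/945 ≈ -10.002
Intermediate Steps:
M = -368
t(h, R) = h/2
V = -209/2 (V = (1/2)*(-209) = -209/2 ≈ -104.50)
1/(V + M) + t(-20, Q(-1)) = 1/(-209/2 - 368) + (1/2)*(-20) = 1/(-945/2) - 10 = -2/945 - 10 = -9452/945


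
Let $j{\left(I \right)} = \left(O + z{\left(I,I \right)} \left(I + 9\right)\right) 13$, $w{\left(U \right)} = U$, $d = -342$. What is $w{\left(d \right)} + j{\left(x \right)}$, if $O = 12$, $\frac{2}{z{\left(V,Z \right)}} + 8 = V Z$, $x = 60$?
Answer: $- \frac{333159}{1796} \approx -185.5$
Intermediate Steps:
$z{\left(V,Z \right)} = \frac{2}{-8 + V Z}$
$j{\left(I \right)} = 156 + \frac{26 \left(9 + I\right)}{-8 + I^{2}}$ ($j{\left(I \right)} = \left(12 + \frac{2}{-8 + I I} \left(I + 9\right)\right) 13 = \left(12 + \frac{2}{-8 + I^{2}} \left(9 + I\right)\right) 13 = \left(12 + \frac{2 \left(9 + I\right)}{-8 + I^{2}}\right) 13 = 156 + \frac{26 \left(9 + I\right)}{-8 + I^{2}}$)
$w{\left(d \right)} + j{\left(x \right)} = -342 + \frac{26 \left(-39 + 60 + 6 \cdot 60^{2}\right)}{-8 + 60^{2}} = -342 + \frac{26 \left(-39 + 60 + 6 \cdot 3600\right)}{-8 + 3600} = -342 + \frac{26 \left(-39 + 60 + 21600\right)}{3592} = -342 + 26 \cdot \frac{1}{3592} \cdot 21621 = -342 + \frac{281073}{1796} = - \frac{333159}{1796}$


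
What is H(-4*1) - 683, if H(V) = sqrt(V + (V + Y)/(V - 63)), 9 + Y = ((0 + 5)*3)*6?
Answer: -683 + I*sqrt(23115)/67 ≈ -683.0 + 2.2692*I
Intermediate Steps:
Y = 81 (Y = -9 + ((0 + 5)*3)*6 = -9 + (5*3)*6 = -9 + 15*6 = -9 + 90 = 81)
H(V) = sqrt(V + (81 + V)/(-63 + V)) (H(V) = sqrt(V + (V + 81)/(V - 63)) = sqrt(V + (81 + V)/(-63 + V)))
H(-4*1) - 683 = sqrt((81 - 4*1 + (-4*1)*(-63 - 4*1))/(-63 - 4*1)) - 683 = sqrt((81 - 4 - 4*(-63 - 4))/(-63 - 4)) - 683 = sqrt((81 - 4 - 4*(-67))/(-67)) - 683 = sqrt(-(81 - 4 + 268)/67) - 683 = sqrt(-1/67*345) - 683 = sqrt(-345/67) - 683 = I*sqrt(23115)/67 - 683 = -683 + I*sqrt(23115)/67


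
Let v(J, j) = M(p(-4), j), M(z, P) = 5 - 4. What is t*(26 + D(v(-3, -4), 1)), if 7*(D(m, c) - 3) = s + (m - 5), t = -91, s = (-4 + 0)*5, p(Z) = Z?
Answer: -2327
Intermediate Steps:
s = -20 (s = -4*5 = -20)
M(z, P) = 1
v(J, j) = 1
D(m, c) = -4/7 + m/7 (D(m, c) = 3 + (-20 + (m - 5))/7 = 3 + (-20 + (-5 + m))/7 = 3 + (-25 + m)/7 = 3 + (-25/7 + m/7) = -4/7 + m/7)
t*(26 + D(v(-3, -4), 1)) = -91*(26 + (-4/7 + (1/7)*1)) = -91*(26 + (-4/7 + 1/7)) = -91*(26 - 3/7) = -91*179/7 = -2327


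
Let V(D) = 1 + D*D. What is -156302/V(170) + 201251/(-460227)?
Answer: -77750755705/13301020527 ≈ -5.8455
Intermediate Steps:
V(D) = 1 + D**2
-156302/V(170) + 201251/(-460227) = -156302/(1 + 170**2) + 201251/(-460227) = -156302/(1 + 28900) + 201251*(-1/460227) = -156302/28901 - 201251/460227 = -77750755705/13301020527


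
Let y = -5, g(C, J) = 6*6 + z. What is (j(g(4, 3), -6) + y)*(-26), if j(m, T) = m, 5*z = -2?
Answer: -3978/5 ≈ -795.60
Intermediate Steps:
z = -⅖ (z = (⅕)*(-2) = -⅖ ≈ -0.40000)
g(C, J) = 178/5 (g(C, J) = 6*6 - ⅖ = 36 - ⅖ = 178/5)
(j(g(4, 3), -6) + y)*(-26) = (178/5 - 5)*(-26) = (153/5)*(-26) = -3978/5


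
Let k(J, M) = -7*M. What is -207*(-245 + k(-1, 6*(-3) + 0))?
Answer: 24633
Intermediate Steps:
-207*(-245 + k(-1, 6*(-3) + 0)) = -207*(-245 - 7*(6*(-3) + 0)) = -207*(-245 - 7*(-18 + 0)) = -207*(-245 - 7*(-18)) = -207*(-245 + 126) = -207*(-119) = 24633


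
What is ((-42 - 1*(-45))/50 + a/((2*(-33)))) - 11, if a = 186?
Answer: -7567/550 ≈ -13.758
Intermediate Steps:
((-42 - 1*(-45))/50 + a/((2*(-33)))) - 11 = ((-42 - 1*(-45))/50 + 186/((2*(-33)))) - 11 = ((-42 + 45)*(1/50) + 186/(-66)) - 11 = (3*(1/50) + 186*(-1/66)) - 11 = (3/50 - 31/11) - 11 = -1517/550 - 11 = -7567/550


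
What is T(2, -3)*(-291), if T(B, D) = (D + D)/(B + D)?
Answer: -1746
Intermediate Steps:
T(B, D) = 2*D/(B + D) (T(B, D) = (2*D)/(B + D) = 2*D/(B + D))
T(2, -3)*(-291) = (2*(-3)/(2 - 3))*(-291) = (2*(-3)/(-1))*(-291) = (2*(-3)*(-1))*(-291) = 6*(-291) = -1746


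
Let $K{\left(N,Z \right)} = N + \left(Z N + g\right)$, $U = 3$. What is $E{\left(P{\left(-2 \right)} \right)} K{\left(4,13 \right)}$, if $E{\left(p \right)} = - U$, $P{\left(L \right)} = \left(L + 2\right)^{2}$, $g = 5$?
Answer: $-183$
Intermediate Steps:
$P{\left(L \right)} = \left(2 + L\right)^{2}$
$E{\left(p \right)} = -3$ ($E{\left(p \right)} = \left(-1\right) 3 = -3$)
$K{\left(N,Z \right)} = 5 + N + N Z$ ($K{\left(N,Z \right)} = N + \left(Z N + 5\right) = N + \left(N Z + 5\right) = N + \left(5 + N Z\right) = 5 + N + N Z$)
$E{\left(P{\left(-2 \right)} \right)} K{\left(4,13 \right)} = - 3 \left(5 + 4 + 4 \cdot 13\right) = - 3 \left(5 + 4 + 52\right) = \left(-3\right) 61 = -183$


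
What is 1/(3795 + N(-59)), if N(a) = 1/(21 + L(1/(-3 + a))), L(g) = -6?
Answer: 15/56926 ≈ 0.00026350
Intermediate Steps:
N(a) = 1/15 (N(a) = 1/(21 - 6) = 1/15)
1/(3795 + N(-59)) = 1/(3795 + 1/15) = 1/(56926/15) = 15/56926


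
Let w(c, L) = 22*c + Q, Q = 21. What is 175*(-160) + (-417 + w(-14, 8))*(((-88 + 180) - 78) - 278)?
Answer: 157856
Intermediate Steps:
w(c, L) = 21 + 22*c (w(c, L) = 22*c + 21 = 21 + 22*c)
175*(-160) + (-417 + w(-14, 8))*(((-88 + 180) - 78) - 278) = 175*(-160) + (-417 + (21 + 22*(-14)))*(((-88 + 180) - 78) - 278) = -28000 + (-417 + (21 - 308))*((92 - 78) - 278) = -28000 + (-417 - 287)*(14 - 278) = -28000 - 704*(-264) = -28000 + 185856 = 157856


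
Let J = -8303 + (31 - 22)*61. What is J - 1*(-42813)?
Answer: 35059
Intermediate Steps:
J = -7754 (J = -8303 + 9*61 = -8303 + 549 = -7754)
J - 1*(-42813) = -7754 - 1*(-42813) = -7754 + 42813 = 35059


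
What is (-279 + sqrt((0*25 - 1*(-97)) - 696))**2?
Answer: (279 - I*sqrt(599))**2 ≈ 77242.0 - 13657.0*I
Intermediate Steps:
(-279 + sqrt((0*25 - 1*(-97)) - 696))**2 = (-279 + sqrt((0 + 97) - 696))**2 = (-279 + sqrt(97 - 696))**2 = (-279 + sqrt(-599))**2 = (-279 + I*sqrt(599))**2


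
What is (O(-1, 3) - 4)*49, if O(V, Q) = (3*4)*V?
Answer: -784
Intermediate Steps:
O(V, Q) = 12*V
(O(-1, 3) - 4)*49 = (12*(-1) - 4)*49 = (-12 - 4)*49 = -16*49 = -784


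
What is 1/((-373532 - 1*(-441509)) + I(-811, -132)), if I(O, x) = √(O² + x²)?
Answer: 67977/4620197384 - √675145/4620197384 ≈ 1.4535e-5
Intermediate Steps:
1/((-373532 - 1*(-441509)) + I(-811, -132)) = 1/((-373532 - 1*(-441509)) + √((-811)² + (-132)²)) = 1/((-373532 + 441509) + √(657721 + 17424)) = 1/(67977 + √675145)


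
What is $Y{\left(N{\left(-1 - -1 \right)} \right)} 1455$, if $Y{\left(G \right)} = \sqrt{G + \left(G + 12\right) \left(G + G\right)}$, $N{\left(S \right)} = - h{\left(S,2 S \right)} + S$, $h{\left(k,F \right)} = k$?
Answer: $0$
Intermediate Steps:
$N{\left(S \right)} = 0$ ($N{\left(S \right)} = - S + S = 0$)
$Y{\left(G \right)} = \sqrt{G + 2 G \left(12 + G\right)}$ ($Y{\left(G \right)} = \sqrt{G + \left(12 + G\right) 2 G} = \sqrt{G + 2 G \left(12 + G\right)}$)
$Y{\left(N{\left(-1 - -1 \right)} \right)} 1455 = \sqrt{0 \left(25 + 2 \cdot 0\right)} 1455 = \sqrt{0 \left(25 + 0\right)} 1455 = \sqrt{0 \cdot 25} \cdot 1455 = \sqrt{0} \cdot 1455 = 0 \cdot 1455 = 0$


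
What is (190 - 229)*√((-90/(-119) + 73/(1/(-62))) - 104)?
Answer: -156*I*√4097170/119 ≈ -2653.5*I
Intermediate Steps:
(190 - 229)*√((-90/(-119) + 73/(1/(-62))) - 104) = -39*√((-90*(-1/119) + 73/(-1/62)) - 104) = -39*√((90/119 + 73*(-62)) - 104) = -39*√((90/119 - 4526) - 104) = -39*√(-538504/119 - 104) = -156*I*√4097170/119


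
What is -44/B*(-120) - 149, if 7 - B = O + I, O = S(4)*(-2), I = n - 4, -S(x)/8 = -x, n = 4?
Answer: -5299/71 ≈ -74.634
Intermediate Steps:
S(x) = 8*x (S(x) = -(-8)*x = 8*x)
I = 0 (I = 4 - 4 = 0)
O = -64 (O = (8*4)*(-2) = 32*(-2) = -64)
B = 71 (B = 7 - (-64 + 0) = 7 - 1*(-64) = 7 + 64 = 71)
-44/B*(-120) - 149 = -44/71*(-120) - 149 = 5280/71 - 149 = -5299/71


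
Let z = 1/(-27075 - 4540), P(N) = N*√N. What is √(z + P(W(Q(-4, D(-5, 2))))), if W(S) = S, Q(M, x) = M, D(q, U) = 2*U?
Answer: √(-31615 - 7996065800*I)/31615 ≈ 2.0 - 2.0*I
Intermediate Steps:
P(N) = N^(3/2)
z = -1/31615 (z = 1/(-31615) = -1/31615 ≈ -3.1631e-5)
√(z + P(W(Q(-4, D(-5, 2))))) = √(-1/31615 + (-4)^(3/2)) = √(-1/31615 - 8*I)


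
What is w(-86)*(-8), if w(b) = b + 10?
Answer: 608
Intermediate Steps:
w(b) = 10 + b
w(-86)*(-8) = (10 - 86)*(-8) = -76*(-8) = 608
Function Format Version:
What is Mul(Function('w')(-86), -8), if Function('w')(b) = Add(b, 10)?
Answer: 608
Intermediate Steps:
Function('w')(b) = Add(10, b)
Mul(Function('w')(-86), -8) = Mul(Add(10, -86), -8) = Mul(-76, -8) = 608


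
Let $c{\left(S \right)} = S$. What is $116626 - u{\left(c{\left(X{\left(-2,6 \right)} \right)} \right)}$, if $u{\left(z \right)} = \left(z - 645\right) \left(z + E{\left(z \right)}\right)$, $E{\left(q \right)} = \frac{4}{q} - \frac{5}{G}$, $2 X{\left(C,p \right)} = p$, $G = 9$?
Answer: $\frac{357154}{3} \approx 1.1905 \cdot 10^{5}$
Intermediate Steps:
$X{\left(C,p \right)} = \frac{p}{2}$
$E{\left(q \right)} = - \frac{5}{9} + \frac{4}{q}$ ($E{\left(q \right)} = \frac{4}{q} - \frac{5}{9} = - \frac{5}{9} + \frac{4}{q}$)
$u{\left(z \right)} = \left(-645 + z\right) \left(- \frac{5}{9} + z + \frac{4}{z}\right)$ ($u{\left(z \right)} = \left(z - 645\right) \left(z - \left(\frac{5}{9} - \frac{4}{z}\right)\right) = \left(-645 + z\right) \left(- \frac{5}{9} + z + \frac{4}{z}\right)$)
$116626 - u{\left(c{\left(X{\left(-2,6 \right)} \right)} \right)} = 116626 - \left(\frac{1087}{3} + \left(\frac{1}{2} \cdot 6\right)^{2} - \frac{2580}{\frac{1}{2} \cdot 6} - \frac{5810 \cdot \frac{1}{2} \cdot 6}{9}\right) = 116626 - \left(\frac{1087}{3} + 3^{2} - \frac{2580}{3} - \frac{5810}{3}\right) = 116626 - \left(\frac{1087}{3} + 9 - 860 - \frac{5810}{3}\right) = 116626 - - \frac{7276}{3} = 116626 + \frac{7276}{3} = \frac{357154}{3}$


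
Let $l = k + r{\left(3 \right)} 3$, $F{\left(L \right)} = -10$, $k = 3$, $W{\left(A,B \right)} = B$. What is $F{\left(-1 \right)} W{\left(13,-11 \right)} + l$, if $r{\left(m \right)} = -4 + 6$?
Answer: $119$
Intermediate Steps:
$r{\left(m \right)} = 2$
$l = 9$ ($l = 3 + 2 \cdot 3 = 3 + 6 = 9$)
$F{\left(-1 \right)} W{\left(13,-11 \right)} + l = \left(-10\right) \left(-11\right) + 9 = 110 + 9 = 119$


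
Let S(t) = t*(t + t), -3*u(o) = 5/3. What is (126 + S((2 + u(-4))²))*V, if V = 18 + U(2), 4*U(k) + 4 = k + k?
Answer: 1767616/729 ≈ 2424.7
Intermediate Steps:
u(o) = -5/9 (u(o) = -5/(3*3) = -⅓*5/3 = -5/9)
U(k) = -1 + k/2 (U(k) = -1 + (k + k)/4 = -1 + (2*k)/4 = -1 + k/2)
S(t) = 2*t² (S(t) = t*(2*t) = 2*t²)
V = 18 (V = 18 + (-1 + (½)*2) = 18 + (-1 + 1) = 18 + 0 = 18)
(126 + S((2 + u(-4))²))*V = (126 + 2*((2 - 5/9)²)²)*18 = (126 + 2*((13/9)²)²)*18 = (126 + 2*(169/81)²)*18 = (126 + 2*(28561/6561))*18 = (126 + 57122/6561)*18 = (883808/6561)*18 = 1767616/729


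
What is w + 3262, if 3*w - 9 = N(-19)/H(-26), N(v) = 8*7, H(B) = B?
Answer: 127307/39 ≈ 3264.3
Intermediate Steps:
N(v) = 56
w = 89/39 (w = 3 + (56/(-26))/3 = 3 + (56*(-1/26))/3 = 3 + (⅓)*(-28/13) = 3 - 28/39 = 89/39 ≈ 2.2821)
w + 3262 = 89/39 + 3262 = 127307/39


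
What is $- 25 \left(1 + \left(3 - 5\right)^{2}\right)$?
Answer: $-125$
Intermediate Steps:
$- 25 \left(1 + \left(3 - 5\right)^{2}\right) = - 25 \left(1 + \left(-2\right)^{2}\right) = - 25 \left(1 + 4\right) = \left(-25\right) 5 = -125$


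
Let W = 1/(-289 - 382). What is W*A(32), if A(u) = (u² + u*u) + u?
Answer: -2080/671 ≈ -3.0998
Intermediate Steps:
A(u) = u + 2*u² (A(u) = (u² + u²) + u = 2*u² + u = u + 2*u²)
W = -1/671 (W = 1/(-671) = -1/671 ≈ -0.0014903)
W*A(32) = -32*(1 + 2*32)/671 = -32*(1 + 64)/671 = -32*65/671 = -1/671*2080 = -2080/671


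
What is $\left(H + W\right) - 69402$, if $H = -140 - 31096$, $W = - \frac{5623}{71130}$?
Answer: $- \frac{7158386563}{71130} \approx -1.0064 \cdot 10^{5}$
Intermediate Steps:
$W = - \frac{5623}{71130}$ ($W = \left(-5623\right) \frac{1}{71130} = - \frac{5623}{71130} \approx -0.079052$)
$H = -31236$ ($H = -140 - 31096 = -31236$)
$\left(H + W\right) - 69402 = \left(-31236 - \frac{5623}{71130}\right) - 69402 = - \frac{2221822303}{71130} - 69402 = - \frac{7158386563}{71130}$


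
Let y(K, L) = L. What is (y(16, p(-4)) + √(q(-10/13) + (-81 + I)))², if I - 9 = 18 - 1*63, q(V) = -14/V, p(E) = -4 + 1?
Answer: (15 - I*√2470)²/25 ≈ -89.8 - 59.639*I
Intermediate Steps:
p(E) = -3
I = -36 (I = 9 + (18 - 1*63) = 9 + (18 - 63) = 9 - 45 = -36)
(y(16, p(-4)) + √(q(-10/13) + (-81 + I)))² = (-3 + √(-14/((-10/13)) + (-81 - 36)))² = (-3 + √(-14/((-10*1/13)) - 117))² = (-3 + √(-14/(-10/13) - 117))² = (-3 + √(-14*(-13/10) - 117))² = (-3 + √(91/5 - 117))² = (-3 + √(-494/5))² = (-3 + I*√2470/5)²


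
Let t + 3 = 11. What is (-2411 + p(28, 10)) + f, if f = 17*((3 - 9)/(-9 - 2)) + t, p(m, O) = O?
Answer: -26221/11 ≈ -2383.7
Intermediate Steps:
t = 8 (t = -3 + 11 = 8)
f = 190/11 (f = 17*((3 - 9)/(-9 - 2)) + 8 = 17*(-6/(-11)) + 8 = 17*(-6*(-1/11)) + 8 = 17*(6/11) + 8 = 102/11 + 8 = 190/11 ≈ 17.273)
(-2411 + p(28, 10)) + f = (-2411 + 10) + 190/11 = -2401 + 190/11 = -26221/11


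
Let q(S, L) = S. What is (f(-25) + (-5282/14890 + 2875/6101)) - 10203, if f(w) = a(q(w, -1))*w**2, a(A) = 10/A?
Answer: -474790299451/45421945 ≈ -10453.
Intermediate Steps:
f(w) = 10*w (f(w) = (10/w)*w**2 = 10*w)
(f(-25) + (-5282/14890 + 2875/6101)) - 10203 = (10*(-25) + (-5282/14890 + 2875/6101)) - 10203 = (-250 + (-5282*1/14890 + 2875*(1/6101))) - 10203 = (-250 + (-2641/7445 + 2875/6101)) - 10203 = (-250 + 5291634/45421945) - 10203 = -11350194616/45421945 - 10203 = -474790299451/45421945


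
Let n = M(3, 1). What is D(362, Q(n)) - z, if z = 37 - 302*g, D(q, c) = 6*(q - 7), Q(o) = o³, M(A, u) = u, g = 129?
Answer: 41051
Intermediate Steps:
n = 1
D(q, c) = -42 + 6*q (D(q, c) = 6*(-7 + q) = -42 + 6*q)
z = -38921 (z = 37 - 302*129 = 37 - 38958 = -38921)
D(362, Q(n)) - z = (-42 + 6*362) - 1*(-38921) = (-42 + 2172) + 38921 = 2130 + 38921 = 41051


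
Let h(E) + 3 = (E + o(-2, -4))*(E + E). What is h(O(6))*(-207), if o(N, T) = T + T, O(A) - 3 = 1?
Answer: 7245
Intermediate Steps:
O(A) = 4 (O(A) = 3 + 1 = 4)
o(N, T) = 2*T
h(E) = -3 + 2*E*(-8 + E) (h(E) = -3 + (E + 2*(-4))*(E + E) = -3 + (E - 8)*(2*E) = -3 + (-8 + E)*(2*E) = -3 + 2*E*(-8 + E))
h(O(6))*(-207) = (-3 - 16*4 + 2*4²)*(-207) = (-3 - 64 + 2*16)*(-207) = (-3 - 64 + 32)*(-207) = -35*(-207) = 7245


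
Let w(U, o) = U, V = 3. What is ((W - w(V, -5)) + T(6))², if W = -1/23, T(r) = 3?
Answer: 1/529 ≈ 0.0018904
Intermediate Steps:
W = -1/23 (W = -1*1/23 = -1/23 ≈ -0.043478)
((W - w(V, -5)) + T(6))² = ((-1/23 - 1*3) + 3)² = ((-1/23 - 3) + 3)² = (-70/23 + 3)² = (-1/23)² = 1/529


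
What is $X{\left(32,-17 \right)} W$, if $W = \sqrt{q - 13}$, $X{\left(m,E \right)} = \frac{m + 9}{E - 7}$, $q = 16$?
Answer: $- \frac{41 \sqrt{3}}{24} \approx -2.9589$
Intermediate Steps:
$X{\left(m,E \right)} = \frac{9 + m}{-7 + E}$
$W = \sqrt{3}$ ($W = \sqrt{16 - 13} = \sqrt{3} \approx 1.732$)
$X{\left(32,-17 \right)} W = \frac{9 + 32}{-7 - 17} \sqrt{3} = \frac{1}{-24} \cdot 41 \sqrt{3} = \left(- \frac{1}{24}\right) 41 \sqrt{3} = - \frac{41 \sqrt{3}}{24}$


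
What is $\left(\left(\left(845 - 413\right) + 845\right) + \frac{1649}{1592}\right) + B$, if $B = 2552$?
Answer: $\frac{6097417}{1592} \approx 3830.0$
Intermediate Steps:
$\left(\left(\left(845 - 413\right) + 845\right) + \frac{1649}{1592}\right) + B = \left(\left(\left(845 - 413\right) + 845\right) + \frac{1649}{1592}\right) + 2552 = \left(\left(432 + 845\right) + 1649 \cdot \frac{1}{1592}\right) + 2552 = \left(1277 + \frac{1649}{1592}\right) + 2552 = \frac{2034633}{1592} + 2552 = \frac{6097417}{1592}$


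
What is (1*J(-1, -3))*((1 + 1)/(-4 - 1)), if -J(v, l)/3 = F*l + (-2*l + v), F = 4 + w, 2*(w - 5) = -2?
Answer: -114/5 ≈ -22.800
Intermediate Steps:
w = 4 (w = 5 + (1/2)*(-2) = 5 - 1 = 4)
F = 8 (F = 4 + 4 = 8)
J(v, l) = -18*l - 3*v (J(v, l) = -3*(8*l + (-2*l + v)) = -3*(8*l + (v - 2*l)) = -3*(v + 6*l) = -18*l - 3*v)
(1*J(-1, -3))*((1 + 1)/(-4 - 1)) = (1*(-18*(-3) - 3*(-1)))*((1 + 1)/(-4 - 1)) = (1*(54 + 3))*(2/(-5)) = (1*57)*(2*(-1/5)) = 57*(-2/5) = -114/5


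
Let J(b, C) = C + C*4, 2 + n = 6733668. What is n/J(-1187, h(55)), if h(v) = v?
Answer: 6733666/275 ≈ 24486.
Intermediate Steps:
n = 6733666 (n = -2 + 6733668 = 6733666)
J(b, C) = 5*C (J(b, C) = C + 4*C = 5*C)
n/J(-1187, h(55)) = 6733666/((5*55)) = 6733666/275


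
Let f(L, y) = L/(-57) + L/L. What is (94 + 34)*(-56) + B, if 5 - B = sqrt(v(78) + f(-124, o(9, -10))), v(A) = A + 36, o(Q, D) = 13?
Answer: -7163 - sqrt(380703)/57 ≈ -7173.8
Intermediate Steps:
f(L, y) = 1 - L/57 (f(L, y) = L*(-1/57) + 1 = -L/57 + 1 = 1 - L/57)
v(A) = 36 + A
B = 5 - sqrt(380703)/57 (B = 5 - sqrt((36 + 78) + (1 - 1/57*(-124))) = 5 - sqrt(114 + (1 + 124/57)) = 5 - sqrt(114 + 181/57) = 5 - sqrt(6679/57) = 5 - sqrt(380703)/57 ≈ -5.8248)
(94 + 34)*(-56) + B = (94 + 34)*(-56) + (5 - sqrt(380703)/57) = 128*(-56) + (5 - sqrt(380703)/57) = -7168 + (5 - sqrt(380703)/57) = -7163 - sqrt(380703)/57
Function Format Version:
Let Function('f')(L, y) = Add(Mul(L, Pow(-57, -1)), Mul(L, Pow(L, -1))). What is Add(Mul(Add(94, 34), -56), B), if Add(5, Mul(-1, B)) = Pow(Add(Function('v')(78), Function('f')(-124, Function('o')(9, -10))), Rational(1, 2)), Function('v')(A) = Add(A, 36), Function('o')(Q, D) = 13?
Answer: Add(-7163, Mul(Rational(-1, 57), Pow(380703, Rational(1, 2)))) ≈ -7173.8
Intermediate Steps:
Function('f')(L, y) = Add(1, Mul(Rational(-1, 57), L)) (Function('f')(L, y) = Add(Mul(L, Rational(-1, 57)), 1) = Add(Mul(Rational(-1, 57), L), 1) = Add(1, Mul(Rational(-1, 57), L)))
Function('v')(A) = Add(36, A)
B = Add(5, Mul(Rational(-1, 57), Pow(380703, Rational(1, 2)))) (B = Add(5, Mul(-1, Pow(Add(Add(36, 78), Add(1, Mul(Rational(-1, 57), -124))), Rational(1, 2)))) = Add(5, Mul(-1, Pow(Add(114, Add(1, Rational(124, 57))), Rational(1, 2)))) = Add(5, Mul(-1, Pow(Add(114, Rational(181, 57)), Rational(1, 2)))) = Add(5, Mul(-1, Pow(Rational(6679, 57), Rational(1, 2)))) = Add(5, Mul(-1, Mul(Rational(1, 57), Pow(380703, Rational(1, 2))))) = Add(5, Mul(Rational(-1, 57), Pow(380703, Rational(1, 2)))) ≈ -5.8248)
Add(Mul(Add(94, 34), -56), B) = Add(Mul(Add(94, 34), -56), Add(5, Mul(Rational(-1, 57), Pow(380703, Rational(1, 2))))) = Add(Mul(128, -56), Add(5, Mul(Rational(-1, 57), Pow(380703, Rational(1, 2))))) = Add(-7168, Add(5, Mul(Rational(-1, 57), Pow(380703, Rational(1, 2))))) = Add(-7163, Mul(Rational(-1, 57), Pow(380703, Rational(1, 2))))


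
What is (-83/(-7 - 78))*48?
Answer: 3984/85 ≈ 46.871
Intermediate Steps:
(-83/(-7 - 78))*48 = (-83/(-85))*48 = -1/85*(-83)*48 = (83/85)*48 = 3984/85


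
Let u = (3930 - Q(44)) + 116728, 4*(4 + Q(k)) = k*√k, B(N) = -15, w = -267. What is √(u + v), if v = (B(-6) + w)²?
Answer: √(200186 - 22*√11) ≈ 447.34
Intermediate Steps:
Q(k) = -4 + k^(3/2)/4 (Q(k) = -4 + (k*√k)/4 = -4 + k^(3/2)/4)
v = 79524 (v = (-15 - 267)² = (-282)² = 79524)
u = 120662 - 22*√11 (u = (3930 - (-4 + 44^(3/2)/4)) + 116728 = (3930 - (-4 + (88*√11)/4)) + 116728 = (3930 - (-4 + 22*√11)) + 116728 = (3930 + (4 - 22*√11)) + 116728 = (3934 - 22*√11) + 116728 = 120662 - 22*√11 ≈ 1.2059e+5)
√(u + v) = √((120662 - 22*√11) + 79524) = √(200186 - 22*√11)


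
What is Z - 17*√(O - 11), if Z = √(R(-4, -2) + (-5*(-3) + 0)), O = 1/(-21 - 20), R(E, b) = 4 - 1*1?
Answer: 3*√2 - 34*I*√4633/41 ≈ 4.2426 - 56.445*I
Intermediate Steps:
R(E, b) = 3 (R(E, b) = 4 - 1 = 3)
O = -1/41 (O = 1/(-41) = -1/41 ≈ -0.024390)
Z = 3*√2 (Z = √(3 + (-5*(-3) + 0)) = √(3 + (15 + 0)) = √(3 + 15) = √18 = 3*√2 ≈ 4.2426)
Z - 17*√(O - 11) = 3*√2 - 17*√(-1/41 - 11) = 3*√2 - 34*I*√4633/41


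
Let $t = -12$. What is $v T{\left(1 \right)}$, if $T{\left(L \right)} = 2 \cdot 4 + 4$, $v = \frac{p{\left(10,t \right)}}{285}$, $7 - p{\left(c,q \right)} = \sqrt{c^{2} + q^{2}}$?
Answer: $\frac{28}{95} - \frac{8 \sqrt{61}}{95} \approx -0.36297$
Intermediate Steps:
$p{\left(c,q \right)} = 7 - \sqrt{c^{2} + q^{2}}$
$v = \frac{7}{285} - \frac{2 \sqrt{61}}{285}$ ($v = \frac{7 - \sqrt{10^{2} + \left(-12\right)^{2}}}{285} = \left(7 - \sqrt{100 + 144}\right) \frac{1}{285} = \left(7 - \sqrt{244}\right) \frac{1}{285} = \left(7 - 2 \sqrt{61}\right) \frac{1}{285} = \frac{7}{285} - \frac{2 \sqrt{61}}{285} \approx -0.030247$)
$T{\left(L \right)} = 12$ ($T{\left(L \right)} = 8 + 4 = 12$)
$v T{\left(1 \right)} = \left(\frac{7}{285} - \frac{2 \sqrt{61}}{285}\right) 12 = \frac{28}{95} - \frac{8 \sqrt{61}}{95}$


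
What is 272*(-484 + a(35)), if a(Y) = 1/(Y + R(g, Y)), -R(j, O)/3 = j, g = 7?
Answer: -921400/7 ≈ -1.3163e+5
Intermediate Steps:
R(j, O) = -3*j
a(Y) = 1/(-21 + Y) (a(Y) = 1/(Y - 3*7) = 1/(Y - 21) = 1/(-21 + Y))
272*(-484 + a(35)) = 272*(-484 + 1/(-21 + 35)) = 272*(-484 + 1/14) = 272*(-6775/14) = -921400/7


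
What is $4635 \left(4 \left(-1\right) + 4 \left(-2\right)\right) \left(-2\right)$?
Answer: $111240$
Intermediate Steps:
$4635 \left(4 \left(-1\right) + 4 \left(-2\right)\right) \left(-2\right) = 4635 \left(-4 - 8\right) \left(-2\right) = 4635 \left(\left(-12\right) \left(-2\right)\right) = 4635 \cdot 24 = 111240$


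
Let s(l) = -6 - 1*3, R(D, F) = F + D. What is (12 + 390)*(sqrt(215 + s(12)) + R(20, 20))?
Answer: 16080 + 402*sqrt(206) ≈ 21850.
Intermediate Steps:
R(D, F) = D + F
s(l) = -9 (s(l) = -6 - 3 = -9)
(12 + 390)*(sqrt(215 + s(12)) + R(20, 20)) = (12 + 390)*(sqrt(215 - 9) + (20 + 20)) = 402*(sqrt(206) + 40) = 402*(40 + sqrt(206)) = 16080 + 402*sqrt(206)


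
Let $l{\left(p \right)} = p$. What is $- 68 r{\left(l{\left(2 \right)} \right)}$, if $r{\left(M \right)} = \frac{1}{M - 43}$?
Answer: $\frac{68}{41} \approx 1.6585$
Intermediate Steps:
$r{\left(M \right)} = \frac{1}{-43 + M}$
$- 68 r{\left(l{\left(2 \right)} \right)} = - \frac{68}{-43 + 2} = - \frac{68}{-41} = \left(-68\right) \left(- \frac{1}{41}\right) = \frac{68}{41}$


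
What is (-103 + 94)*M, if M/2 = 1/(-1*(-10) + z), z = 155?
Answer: -6/55 ≈ -0.10909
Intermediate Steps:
M = 2/165 (M = 2/(-1*(-10) + 155) = 2/(10 + 155) = 2/165 ≈ 0.012121)
(-103 + 94)*M = (-103 + 94)*(2/165) = -9*2/165 = -6/55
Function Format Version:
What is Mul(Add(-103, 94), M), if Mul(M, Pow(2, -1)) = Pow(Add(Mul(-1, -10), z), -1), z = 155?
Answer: Rational(-6, 55) ≈ -0.10909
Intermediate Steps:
M = Rational(2, 165) (M = Mul(2, Pow(Add(Mul(-1, -10), 155), -1)) = Mul(2, Pow(Add(10, 155), -1)) = Mul(2, Pow(165, -1)) = Mul(2, Rational(1, 165)) = Rational(2, 165) ≈ 0.012121)
Mul(Add(-103, 94), M) = Mul(Add(-103, 94), Rational(2, 165)) = Mul(-9, Rational(2, 165)) = Rational(-6, 55)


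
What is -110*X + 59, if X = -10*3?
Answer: 3359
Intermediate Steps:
X = -30
-110*X + 59 = -110*(-30) + 59 = 3300 + 59 = 3359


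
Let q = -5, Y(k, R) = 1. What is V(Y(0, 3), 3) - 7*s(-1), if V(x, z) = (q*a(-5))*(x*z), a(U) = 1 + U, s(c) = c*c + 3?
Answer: 32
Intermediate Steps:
s(c) = 3 + c**2 (s(c) = c**2 + 3 = 3 + c**2)
V(x, z) = 20*x*z (V(x, z) = (-5*(1 - 5))*(x*z) = (-5*(-4))*(x*z) = 20*(x*z) = 20*x*z)
V(Y(0, 3), 3) - 7*s(-1) = 20*1*3 - 7*(3 + (-1)**2) = 60 - 7*(3 + 1) = 60 - 7*4 = 60 - 28 = 32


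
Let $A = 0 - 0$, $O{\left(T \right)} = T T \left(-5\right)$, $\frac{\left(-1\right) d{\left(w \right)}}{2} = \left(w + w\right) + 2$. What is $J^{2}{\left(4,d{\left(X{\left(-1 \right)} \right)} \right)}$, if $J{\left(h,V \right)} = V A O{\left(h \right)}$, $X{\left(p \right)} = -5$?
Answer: $0$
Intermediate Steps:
$d{\left(w \right)} = -4 - 4 w$ ($d{\left(w \right)} = - 2 \left(\left(w + w\right) + 2\right) = - 2 \left(2 w + 2\right) = - 2 \left(2 + 2 w\right) = -4 - 4 w$)
$O{\left(T \right)} = - 5 T^{2}$ ($O{\left(T \right)} = T^{2} \left(-5\right) = - 5 T^{2}$)
$A = 0$ ($A = 0 + 0 = 0$)
$J{\left(h,V \right)} = 0$ ($J{\left(h,V \right)} = V 0 \left(- 5 h^{2}\right) = 0 \left(- 5 h^{2}\right) = 0$)
$J^{2}{\left(4,d{\left(X{\left(-1 \right)} \right)} \right)} = 0^{2} = 0$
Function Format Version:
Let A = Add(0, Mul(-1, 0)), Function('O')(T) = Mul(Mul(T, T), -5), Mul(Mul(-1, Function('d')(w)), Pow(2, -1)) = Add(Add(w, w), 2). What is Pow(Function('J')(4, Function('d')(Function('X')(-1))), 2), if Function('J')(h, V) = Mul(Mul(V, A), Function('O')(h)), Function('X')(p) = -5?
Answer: 0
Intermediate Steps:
Function('d')(w) = Add(-4, Mul(-4, w)) (Function('d')(w) = Mul(-2, Add(Add(w, w), 2)) = Mul(-2, Add(Mul(2, w), 2)) = Mul(-2, Add(2, Mul(2, w))) = Add(-4, Mul(-4, w)))
Function('O')(T) = Mul(-5, Pow(T, 2)) (Function('O')(T) = Mul(Pow(T, 2), -5) = Mul(-5, Pow(T, 2)))
A = 0 (A = Add(0, 0) = 0)
Function('J')(h, V) = 0 (Function('J')(h, V) = Mul(Mul(V, 0), Mul(-5, Pow(h, 2))) = Mul(0, Mul(-5, Pow(h, 2))) = 0)
Pow(Function('J')(4, Function('d')(Function('X')(-1))), 2) = Pow(0, 2) = 0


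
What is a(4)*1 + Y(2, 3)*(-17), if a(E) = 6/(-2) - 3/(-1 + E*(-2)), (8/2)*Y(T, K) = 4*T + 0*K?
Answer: -110/3 ≈ -36.667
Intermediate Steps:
Y(T, K) = T (Y(T, K) = (4*T + 0*K)/4 = (4*T + 0)/4 = (4*T)/4 = T)
a(E) = -3 - 3/(-1 - 2*E) (a(E) = 6*(-½) - 3/(-1 - 2*E) = -3 - 3/(-1 - 2*E))
a(4)*1 + Y(2, 3)*(-17) = -6*4/(1 + 2*4)*1 + 2*(-17) = -6*4/(1 + 8)*1 - 34 = -6*4/9*1 - 34 = -6*4*⅑*1 - 34 = -8/3*1 - 34 = -8/3 - 34 = -110/3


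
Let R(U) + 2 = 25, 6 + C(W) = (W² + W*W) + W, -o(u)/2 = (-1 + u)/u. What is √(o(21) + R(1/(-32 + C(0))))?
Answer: √9303/21 ≈ 4.5930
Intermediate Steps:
o(u) = -2*(-1 + u)/u
C(W) = -6 + W + 2*W² (C(W) = -6 + ((W² + W*W) + W) = -6 + ((W² + W²) + W) = -6 + (2*W² + W) = -6 + (W + 2*W²) = -6 + W + 2*W²)
R(U) = 23 (R(U) = -2 + 25 = 23)
√(o(21) + R(1/(-32 + C(0)))) = √((-2 + 2/21) + 23) = √(-40/21 + 23) = √(443/21) = √9303/21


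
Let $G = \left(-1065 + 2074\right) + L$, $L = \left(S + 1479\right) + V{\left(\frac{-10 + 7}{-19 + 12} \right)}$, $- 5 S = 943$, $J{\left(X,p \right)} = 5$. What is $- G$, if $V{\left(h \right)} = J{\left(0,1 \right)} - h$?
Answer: $- \frac{80639}{35} \approx -2304.0$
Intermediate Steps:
$S = - \frac{943}{5}$ ($S = \left(- \frac{1}{5}\right) 943 = - \frac{943}{5} \approx -188.6$)
$V{\left(h \right)} = 5 - h$
$L = \frac{45324}{35}$ ($L = \left(- \frac{943}{5} + 1479\right) + \left(5 - \frac{-10 + 7}{-19 + 12}\right) = \frac{6452}{5} + \left(5 - - \frac{3}{-7}\right) = \frac{6452}{5} + \left(5 - \left(-3\right) \left(- \frac{1}{7}\right)\right) = \frac{6452}{5} + \left(5 - \frac{3}{7}\right) = \frac{6452}{5} + \frac{32}{7} = \frac{45324}{35} \approx 1295.0$)
$G = \frac{80639}{35}$ ($G = \left(-1065 + 2074\right) + \frac{45324}{35} = 1009 + \frac{45324}{35} = \frac{80639}{35} \approx 2304.0$)
$- G = \left(-1\right) \frac{80639}{35} = - \frac{80639}{35}$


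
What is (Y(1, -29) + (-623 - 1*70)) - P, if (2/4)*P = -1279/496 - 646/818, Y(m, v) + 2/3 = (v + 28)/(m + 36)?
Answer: -7734415591/11258952 ≈ -686.96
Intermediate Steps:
Y(m, v) = -2/3 + (28 + v)/(36 + m) (Y(m, v) = -2/3 + (v + 28)/(m + 36) = -2/3 + (28 + v)/(36 + m))
P = -683319/101432 (P = 2*(-1279/496 - 646/818) = 2*(-1279*1/496 - 646*1/818) = 2*(-1279/496 - 323/409) = 2*(-683319/202864) = -683319/101432 ≈ -6.7367)
(Y(1, -29) + (-623 - 1*70)) - P = ((4 - 29 - 2/3*1)/(36 + 1) + (-623 - 1*70)) - 1*(-683319/101432) = ((4 - 29 - 2/3)/37 + (-623 - 70)) + 683319/101432 = ((1/37)*(-77/3) - 693) + 683319/101432 = (-77/111 - 693) + 683319/101432 = -77000/111 + 683319/101432 = -7734415591/11258952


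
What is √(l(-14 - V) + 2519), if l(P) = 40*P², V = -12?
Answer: √2679 ≈ 51.759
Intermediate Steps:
√(l(-14 - V) + 2519) = √(40*(-14 - 1*(-12))² + 2519) = √(40*(-14 + 12)² + 2519) = √(40*(-2)² + 2519) = √(40*4 + 2519) = √(160 + 2519) = √2679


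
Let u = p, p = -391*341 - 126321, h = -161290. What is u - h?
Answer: -98362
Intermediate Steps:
p = -259652 (p = -133331 - 126321 = -259652)
u = -259652
u - h = -259652 - 1*(-161290) = -259652 + 161290 = -98362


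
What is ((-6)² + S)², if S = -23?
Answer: 169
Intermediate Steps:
((-6)² + S)² = ((-6)² - 23)² = (36 - 23)² = 13² = 169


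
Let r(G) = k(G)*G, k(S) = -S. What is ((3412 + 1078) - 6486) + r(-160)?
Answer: -27596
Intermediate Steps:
r(G) = -G**2 (r(G) = (-G)*G = -G**2)
((3412 + 1078) - 6486) + r(-160) = ((3412 + 1078) - 6486) - 1*(-160)**2 = (4490 - 6486) - 1*25600 = -1996 - 25600 = -27596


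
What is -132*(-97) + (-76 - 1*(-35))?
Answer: 12763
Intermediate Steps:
-132*(-97) + (-76 - 1*(-35)) = 12804 + (-76 + 35) = 12804 - 41 = 12763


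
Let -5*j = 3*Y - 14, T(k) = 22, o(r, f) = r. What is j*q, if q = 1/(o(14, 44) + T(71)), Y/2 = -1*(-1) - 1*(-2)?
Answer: -1/45 ≈ -0.022222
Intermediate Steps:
Y = 6 (Y = 2*(-1*(-1) - 1*(-2)) = 2*(1 + 2) = 2*3 = 6)
q = 1/36 (q = 1/(14 + 22) = 1/36 ≈ 0.027778)
j = -⅘ (j = -(3*6 - 14)/5 = -(18 - 14)/5 = -⅕*4 = -⅘ ≈ -0.80000)
j*q = -⅘*1/36 = -1/45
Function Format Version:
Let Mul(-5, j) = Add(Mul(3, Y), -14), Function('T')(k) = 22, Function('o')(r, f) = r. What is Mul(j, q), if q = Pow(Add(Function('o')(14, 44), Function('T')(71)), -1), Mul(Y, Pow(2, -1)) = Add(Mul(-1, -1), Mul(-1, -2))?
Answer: Rational(-1, 45) ≈ -0.022222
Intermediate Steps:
Y = 6 (Y = Mul(2, Add(Mul(-1, -1), Mul(-1, -2))) = Mul(2, Add(1, 2)) = Mul(2, 3) = 6)
q = Rational(1, 36) (q = Pow(Add(14, 22), -1) = Pow(36, -1) = Rational(1, 36) ≈ 0.027778)
j = Rational(-4, 5) (j = Mul(Rational(-1, 5), Add(Mul(3, 6), -14)) = Mul(Rational(-1, 5), Add(18, -14)) = Mul(Rational(-1, 5), 4) = Rational(-4, 5) ≈ -0.80000)
Mul(j, q) = Mul(Rational(-4, 5), Rational(1, 36)) = Rational(-1, 45)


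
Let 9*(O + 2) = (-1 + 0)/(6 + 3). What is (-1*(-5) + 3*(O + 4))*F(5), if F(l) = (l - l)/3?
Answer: 0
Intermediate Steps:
O = -163/81 (O = -2 + ((-1 + 0)/(6 + 3))/9 = -2 + (-1/9)/9 = -2 + (-1*⅑)/9 = -2 + (⅑)*(-⅑) = -2 - 1/81 = -163/81 ≈ -2.0123)
F(l) = 0 (F(l) = 0*(⅓) = 0)
(-1*(-5) + 3*(O + 4))*F(5) = (-1*(-5) + 3*(-163/81 + 4))*0 = (5 + 3*(161/81))*0 = (5 + 161/27)*0 = (296/27)*0 = 0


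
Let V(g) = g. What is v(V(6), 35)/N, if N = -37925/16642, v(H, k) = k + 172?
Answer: -3444894/37925 ≈ -90.834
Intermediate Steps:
v(H, k) = 172 + k
N = -37925/16642 (N = -37925*1/16642 = -37925/16642 ≈ -2.2789)
v(V(6), 35)/N = (172 + 35)/(-37925/16642) = 207*(-16642/37925) = -3444894/37925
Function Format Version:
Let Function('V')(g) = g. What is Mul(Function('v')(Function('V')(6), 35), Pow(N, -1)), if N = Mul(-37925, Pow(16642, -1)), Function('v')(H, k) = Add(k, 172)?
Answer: Rational(-3444894, 37925) ≈ -90.834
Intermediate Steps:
Function('v')(H, k) = Add(172, k)
N = Rational(-37925, 16642) (N = Mul(-37925, Rational(1, 16642)) = Rational(-37925, 16642) ≈ -2.2789)
Mul(Function('v')(Function('V')(6), 35), Pow(N, -1)) = Mul(Add(172, 35), Pow(Rational(-37925, 16642), -1)) = Mul(207, Rational(-16642, 37925)) = Rational(-3444894, 37925)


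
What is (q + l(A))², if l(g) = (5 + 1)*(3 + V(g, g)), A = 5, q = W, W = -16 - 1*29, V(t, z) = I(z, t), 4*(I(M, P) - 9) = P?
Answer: 4761/4 ≈ 1190.3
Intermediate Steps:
I(M, P) = 9 + P/4
V(t, z) = 9 + t/4
W = -45 (W = -16 - 29 = -45)
q = -45
l(g) = 72 + 3*g/2 (l(g) = (5 + 1)*(3 + (9 + g/4)) = 6*(12 + g/4) = 72 + 3*g/2)
(q + l(A))² = (-45 + (72 + (3/2)*5))² = (-45 + (72 + 15/2))² = (-45 + 159/2)² = (69/2)² = 4761/4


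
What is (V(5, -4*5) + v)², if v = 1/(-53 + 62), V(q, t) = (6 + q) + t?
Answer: 6400/81 ≈ 79.012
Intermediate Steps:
V(q, t) = 6 + q + t
v = ⅑ (v = 1/9 = ⅑ ≈ 0.11111)
(V(5, -4*5) + v)² = ((6 + 5 - 4*5) + ⅑)² = ((6 + 5 - 20) + ⅑)² = (-9 + ⅑)² = (-80/9)² = 6400/81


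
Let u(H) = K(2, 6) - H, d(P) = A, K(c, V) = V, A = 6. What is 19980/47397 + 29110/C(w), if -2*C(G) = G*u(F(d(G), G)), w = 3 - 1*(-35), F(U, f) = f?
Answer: 6269705/129808 ≈ 48.300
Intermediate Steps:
d(P) = 6
u(H) = 6 - H
w = 38 (w = 3 + 35 = 38)
C(G) = -G*(6 - G)/2
19980/47397 + 29110/C(w) = 19980/47397 + 29110/(((1/2)*38*(-6 + 38))) = 19980*(1/47397) + 29110/(((1/2)*38*32)) = 180/427 + 29110/608 = 180/427 + 29110*(1/608) = 180/427 + 14555/304 = 6269705/129808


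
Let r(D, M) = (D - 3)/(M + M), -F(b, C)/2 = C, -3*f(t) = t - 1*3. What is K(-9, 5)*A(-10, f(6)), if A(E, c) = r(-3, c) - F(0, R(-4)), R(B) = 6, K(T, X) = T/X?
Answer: -27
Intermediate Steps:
f(t) = 1 - t/3 (f(t) = -(t - 1*3)/3 = -(t - 3)/3 = -(-3 + t)/3 = 1 - t/3)
F(b, C) = -2*C
r(D, M) = (-3 + D)/(2*M) (r(D, M) = (-3 + D)/((2*M)) = (-3 + D)*(1/(2*M)) = (-3 + D)/(2*M))
A(E, c) = 12 - 3/c (A(E, c) = (-3 - 3)/(2*c) - (-2)*6 = (1/2)*(-6)/c - 1*(-12) = -3/c + 12 = 12 - 3/c)
K(-9, 5)*A(-10, f(6)) = (-9/5)*(12 - 3/(1 - 1/3*6)) = (-9*1/5)*(12 - 3/(1 - 2)) = -9*(12 - 3/(-1))/5 = -9*(12 - 3*(-1))/5 = -9*(12 + 3)/5 = -9/5*15 = -27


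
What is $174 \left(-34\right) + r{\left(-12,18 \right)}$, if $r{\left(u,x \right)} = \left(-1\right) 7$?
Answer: $-5923$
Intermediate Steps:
$r{\left(u,x \right)} = -7$
$174 \left(-34\right) + r{\left(-12,18 \right)} = 174 \left(-34\right) - 7 = -5916 - 7 = -5923$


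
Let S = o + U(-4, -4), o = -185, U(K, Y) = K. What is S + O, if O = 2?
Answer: -187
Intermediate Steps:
S = -189 (S = -185 - 4 = -189)
S + O = -189 + 2 = -187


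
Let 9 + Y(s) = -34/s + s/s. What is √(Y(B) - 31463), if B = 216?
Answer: 7*I*√208095/18 ≈ 177.4*I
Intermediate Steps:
Y(s) = -8 - 34/s (Y(s) = -9 + (-34/s + s/s) = -9 + (-34/s + 1) = -9 + (1 - 34/s) = -8 - 34/s)
√(Y(B) - 31463) = √((-8 - 34/216) - 31463) = √((-8 - 34*1/216) - 31463) = √((-8 - 17/108) - 31463) = √(-881/108 - 31463) = √(-3398885/108) = 7*I*√208095/18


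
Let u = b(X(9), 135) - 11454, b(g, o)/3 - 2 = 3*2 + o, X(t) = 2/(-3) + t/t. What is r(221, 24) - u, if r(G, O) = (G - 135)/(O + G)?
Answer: 2701211/245 ≈ 11025.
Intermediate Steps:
X(t) = ⅓ (X(t) = 2*(-⅓) + 1 = -⅔ + 1 = ⅓)
r(G, O) = (-135 + G)/(G + O)
b(g, o) = 24 + 3*o (b(g, o) = 6 + 3*(3*2 + o) = 6 + 3*(6 + o) = 6 + (18 + 3*o) = 24 + 3*o)
u = -11025 (u = (24 + 3*135) - 11454 = (24 + 405) - 11454 = 429 - 11454 = -11025)
r(221, 24) - u = (-135 + 221)/(221 + 24) - 1*(-11025) = 86/245 + 11025 = 2701211/245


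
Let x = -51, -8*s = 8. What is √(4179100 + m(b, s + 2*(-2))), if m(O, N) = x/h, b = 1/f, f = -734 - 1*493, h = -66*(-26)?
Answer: √341833661169/286 ≈ 2044.3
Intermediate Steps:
s = -1 (s = -⅛*8 = -1)
h = 1716
f = -1227 (f = -734 - 493 = -1227)
b = -1/1227 (b = 1/(-1227) = -1/1227 ≈ -0.00081500)
m(O, N) = -17/572 (m(O, N) = -51/1716 = -51*1/1716 = -17/572)
√(4179100 + m(b, s + 2*(-2))) = √(4179100 - 17/572) = √(2390445183/572) = √341833661169/286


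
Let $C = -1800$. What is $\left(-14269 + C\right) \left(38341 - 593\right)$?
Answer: $-606572612$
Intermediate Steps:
$\left(-14269 + C\right) \left(38341 - 593\right) = \left(-14269 - 1800\right) \left(38341 - 593\right) = \left(-16069\right) 37748 = -606572612$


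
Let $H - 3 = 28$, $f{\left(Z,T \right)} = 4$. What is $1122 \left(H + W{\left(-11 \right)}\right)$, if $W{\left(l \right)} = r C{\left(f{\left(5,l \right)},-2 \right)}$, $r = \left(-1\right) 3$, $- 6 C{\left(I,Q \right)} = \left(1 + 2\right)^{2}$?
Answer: $39831$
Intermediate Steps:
$H = 31$ ($H = 3 + 28 = 31$)
$C{\left(I,Q \right)} = - \frac{3}{2}$ ($C{\left(I,Q \right)} = - \frac{\left(1 + 2\right)^{2}}{6} = - \frac{3^{2}}{6} = \left(- \frac{1}{6}\right) 9 = - \frac{3}{2}$)
$r = -3$
$W{\left(l \right)} = \frac{9}{2}$ ($W{\left(l \right)} = \left(-3\right) \left(- \frac{3}{2}\right) = \frac{9}{2}$)
$1122 \left(H + W{\left(-11 \right)}\right) = 1122 \left(31 + \frac{9}{2}\right) = 1122 \cdot \frac{71}{2} = 39831$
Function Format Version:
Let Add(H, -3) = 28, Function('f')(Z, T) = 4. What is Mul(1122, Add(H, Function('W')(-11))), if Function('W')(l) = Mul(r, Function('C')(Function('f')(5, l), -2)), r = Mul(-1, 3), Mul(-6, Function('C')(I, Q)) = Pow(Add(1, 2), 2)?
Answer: 39831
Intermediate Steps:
H = 31 (H = Add(3, 28) = 31)
Function('C')(I, Q) = Rational(-3, 2) (Function('C')(I, Q) = Mul(Rational(-1, 6), Pow(Add(1, 2), 2)) = Mul(Rational(-1, 6), Pow(3, 2)) = Mul(Rational(-1, 6), 9) = Rational(-3, 2))
r = -3
Function('W')(l) = Rational(9, 2) (Function('W')(l) = Mul(-3, Rational(-3, 2)) = Rational(9, 2))
Mul(1122, Add(H, Function('W')(-11))) = Mul(1122, Add(31, Rational(9, 2))) = Mul(1122, Rational(71, 2)) = 39831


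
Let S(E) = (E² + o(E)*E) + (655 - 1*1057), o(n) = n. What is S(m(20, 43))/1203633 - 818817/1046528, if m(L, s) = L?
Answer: -985138644017/1259635636224 ≈ -0.78208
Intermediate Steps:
S(E) = -402 + 2*E² (S(E) = (E² + E*E) + (655 - 1*1057) = (E² + E²) + (655 - 1057) = 2*E² - 402 = -402 + 2*E²)
S(m(20, 43))/1203633 - 818817/1046528 = (-402 + 2*20²)/1203633 - 818817/1046528 = (-402 + 2*400)*(1/1203633) - 818817*1/1046528 = (-402 + 800)*(1/1203633) - 818817/1046528 = 398*(1/1203633) - 818817/1046528 = 398/1203633 - 818817/1046528 = -985138644017/1259635636224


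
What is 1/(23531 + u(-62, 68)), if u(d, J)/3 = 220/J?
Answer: 17/400192 ≈ 4.2480e-5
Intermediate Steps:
u(d, J) = 660/J (u(d, J) = 3*(220/J) = 660/J)
1/(23531 + u(-62, 68)) = 1/(23531 + 660/68) = 1/(23531 + 660*(1/68)) = 1/(23531 + 165/17) = 1/(400192/17) = 17/400192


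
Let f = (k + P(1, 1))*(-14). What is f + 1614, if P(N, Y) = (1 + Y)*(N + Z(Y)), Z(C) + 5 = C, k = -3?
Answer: 1740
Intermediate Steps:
Z(C) = -5 + C
P(N, Y) = (1 + Y)*(-5 + N + Y) (P(N, Y) = (1 + Y)*(N + (-5 + Y)) = (1 + Y)*(-5 + N + Y))
f = 126 (f = (-3 + (-5 + 1 + 1 + 1*1 + 1*(-5 + 1)))*(-14) = (-3 + (-5 + 1 + 1 + 1 + 1*(-4)))*(-14) = (-3 + (-5 + 1 + 1 + 1 - 4))*(-14) = (-3 - 6)*(-14) = -9*(-14) = 126)
f + 1614 = 126 + 1614 = 1740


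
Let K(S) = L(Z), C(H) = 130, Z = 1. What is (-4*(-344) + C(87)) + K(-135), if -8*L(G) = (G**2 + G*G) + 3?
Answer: 12043/8 ≈ 1505.4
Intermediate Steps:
L(G) = -3/8 - G**2/4 (L(G) = -((G**2 + G*G) + 3)/8 = -((G**2 + G**2) + 3)/8 = -(2*G**2 + 3)/8 = -(3 + 2*G**2)/8 = -3/8 - G**2/4)
K(S) = -5/8 (K(S) = -3/8 - 1/4*1**2 = -3/8 - 1/4*1 = -3/8 - 1/4 = -5/8)
(-4*(-344) + C(87)) + K(-135) = (-4*(-344) + 130) - 5/8 = (1376 + 130) - 5/8 = 1506 - 5/8 = 12043/8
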